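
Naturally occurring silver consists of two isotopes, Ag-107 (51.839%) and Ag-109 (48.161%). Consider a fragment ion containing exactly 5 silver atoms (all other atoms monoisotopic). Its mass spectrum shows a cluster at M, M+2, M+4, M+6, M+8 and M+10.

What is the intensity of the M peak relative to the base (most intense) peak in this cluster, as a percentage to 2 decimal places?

Term probabilities: M 0.0374, M+2 0.1739, M+4 0.3231, M+6 0.3002, M+8 0.1394, M+10 0.0259. Base peak = M+4.
P(M+4) = C(5,2) × 0.51839^3 × 0.48161^2 = 10 × 0.13930601 × 0.23194819 = 0.323118 (base)
P(M) = C(5,0) × 0.51839^5 × 0.48161^0 = 1 × 0.03743545 × 1.0000 = 0.037435
Relative intensity = 0.037435 / 0.323118 × 100 = 11.59

11.59%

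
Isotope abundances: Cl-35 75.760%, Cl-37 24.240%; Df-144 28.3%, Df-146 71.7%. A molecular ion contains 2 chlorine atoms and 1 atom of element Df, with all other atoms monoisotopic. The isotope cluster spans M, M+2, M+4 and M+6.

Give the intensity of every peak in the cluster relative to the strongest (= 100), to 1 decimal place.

31.5 : 100.0 : 54.3 : 8.2

Chlorine pattern (n=2): 0.57395776 : 0.36728448 : 0.05875776
Element Df pattern (n=1): 0.2830 : 0.7170
Convolve the two distributions (both contribute in 2-u steps):
  M: 0.57395776×0.2830 = 0.162430
  M+2: 0.57395776×0.7170 + 0.36728448×0.2830 = 0.515469
  M+4: 0.36728448×0.7170 + 0.05875776×0.2830 = 0.279971
  M+6: 0.05875776×0.7170 = 0.042129
Scale to base peak (0.515469) = 100: 31.5 : 100.0 : 54.3 : 8.2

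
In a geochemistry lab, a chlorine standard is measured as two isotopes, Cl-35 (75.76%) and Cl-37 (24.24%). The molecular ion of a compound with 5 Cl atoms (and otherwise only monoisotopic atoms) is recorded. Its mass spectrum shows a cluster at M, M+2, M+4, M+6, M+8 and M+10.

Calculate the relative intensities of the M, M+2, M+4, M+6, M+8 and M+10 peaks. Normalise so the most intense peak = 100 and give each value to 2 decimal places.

Each Cl atom is independently Cl-35 (p = 0.7576) or Cl-37 (q = 0.2424); the cluster is the binomial expansion (p + q)^5.
P(M) = 0.7576^5 = 0.249574
P(M+2) = 5 × 0.7576^4 × 0.2424^1 = 0.399266
P(M+4) = 10 × 0.7576^3 × 0.2424^2 = 0.255497
P(M+6) = 10 × 0.7576^2 × 0.2424^3 = 0.081748
P(M+8) = 5 × 0.7576^1 × 0.2424^4 = 0.013078
P(M+10) = 0.2424^5 = 0.000837
The M+2 peak is largest (0.399266); scaling to 100 gives 62.51 : 100.00 : 63.99 : 20.47 : 3.28 : 0.21.

62.51 : 100.00 : 63.99 : 20.47 : 3.28 : 0.21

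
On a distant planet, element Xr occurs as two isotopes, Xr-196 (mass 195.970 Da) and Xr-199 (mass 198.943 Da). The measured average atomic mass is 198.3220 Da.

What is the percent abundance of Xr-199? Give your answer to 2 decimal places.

With x = fraction of Xr-196 (so Xr-199 is 1 − x):
195.970·x + 198.943·(1 − x) = 198.3220
(195.970 − 198.943)·x = 198.3220 − 198.943
x = -0.6210 / -2.973 = 0.20888 → 20.89% Xr-196, 79.11% Xr-199.

79.11%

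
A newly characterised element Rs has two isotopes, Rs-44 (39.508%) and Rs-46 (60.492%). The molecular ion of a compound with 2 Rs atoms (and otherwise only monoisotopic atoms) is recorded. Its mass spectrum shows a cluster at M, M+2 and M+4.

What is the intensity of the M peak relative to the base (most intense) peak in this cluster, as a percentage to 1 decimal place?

Binomial terms of (0.39508 + 0.60492)^2: M 0.1561, M+2 0.4780, M+4 0.3659 → M+2 is the base peak.
P(M+2) = C(2,1) × 0.39508^1 × 0.60492^1 = 2 × 0.39508 × 0.60492 = 0.477984 (base)
P(M) = C(2,0) × 0.39508^2 × 0.60492^0 = 1 × 0.15608821 × 1.0000 = 0.156088
Relative intensity = 0.156088 / 0.477984 × 100 = 32.7

32.7%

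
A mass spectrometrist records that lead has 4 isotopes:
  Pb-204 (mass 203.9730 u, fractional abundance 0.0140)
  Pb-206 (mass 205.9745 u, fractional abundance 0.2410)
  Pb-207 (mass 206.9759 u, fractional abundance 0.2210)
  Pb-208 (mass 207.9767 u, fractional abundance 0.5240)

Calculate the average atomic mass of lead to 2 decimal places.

Weight each isotope mass by its fractional abundance: 0.0140 × 203.9730 + 0.2410 × 205.9745 + 0.2210 × 206.9759 + 0.5240 × 207.9767
= 2.85562 + 49.63985 + 45.74167 + 108.97979 = 207.21693 u

207.22 u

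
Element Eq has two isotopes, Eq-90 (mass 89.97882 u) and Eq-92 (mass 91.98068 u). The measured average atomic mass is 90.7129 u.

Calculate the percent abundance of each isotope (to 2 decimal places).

Eq-90: 63.33%, Eq-92: 36.67%

Let x be the fractional abundance of Eq-90; then Eq-92 has abundance 1 − x.
89.97882·x + 91.98068·(1 − x) = 90.7129
(89.97882 − 91.98068)·x = 90.7129 − 91.98068
x = -1.26778 / -2.00186 = 0.63330 → 63.33% Eq-90, 36.67% Eq-92.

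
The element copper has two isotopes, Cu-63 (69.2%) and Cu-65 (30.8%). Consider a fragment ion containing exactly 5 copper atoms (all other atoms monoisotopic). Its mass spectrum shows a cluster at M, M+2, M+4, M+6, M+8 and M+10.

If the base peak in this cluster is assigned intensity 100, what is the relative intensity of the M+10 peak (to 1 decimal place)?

(0.692 + 0.308)^5 gives M 0.1587, M+2 0.3531, M+4 0.3144, M+6 0.1399, M+8 0.0311, M+10 0.0028; the largest is M+2.
P(M+2) = C(5,1) × 0.692^4 × 0.308^1 = 5 × 0.22931073 × 0.3080 = 0.353139 (base)
P(M+10) = C(5,5) × 0.692^0 × 0.308^5 = 1 × 1.0000 × 0.00277175 = 0.002772
Relative intensity = 0.002772 / 0.353139 × 100 = 0.8

0.8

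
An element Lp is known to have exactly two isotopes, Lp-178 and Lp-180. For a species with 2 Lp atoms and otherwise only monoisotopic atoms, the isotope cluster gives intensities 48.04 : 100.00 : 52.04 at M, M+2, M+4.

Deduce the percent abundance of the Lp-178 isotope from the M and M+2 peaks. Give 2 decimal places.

49.00%

Write p for the Lp-178 fraction. I(M+2)/I(M) = [C(2,1)·p^1·(1−p)] / p^2 = 2·(1−p)/p = 100.00/48.04 = 2.0816
(1−p)/p = 2.0816/2 = 1.0408  ⇒  p = 1/(1 + 1.0408) = 0.4900
Lp-178: 49.00%, Lp-180: 51.00%.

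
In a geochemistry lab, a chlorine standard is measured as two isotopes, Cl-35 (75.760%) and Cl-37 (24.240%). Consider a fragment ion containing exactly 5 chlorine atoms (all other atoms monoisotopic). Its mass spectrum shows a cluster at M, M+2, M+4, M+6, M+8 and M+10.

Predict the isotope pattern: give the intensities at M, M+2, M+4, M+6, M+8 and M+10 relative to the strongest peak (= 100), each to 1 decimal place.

The 5 Cl atoms are independent, so intensities follow the terms of (0.75760 + 0.24240)^5.
P(M) = 0.75760^5 = 0.249574
P(M+2) = 5 × 0.75760^4 × 0.24240^1 = 0.399266
P(M+4) = 10 × 0.75760^3 × 0.24240^2 = 0.255497
P(M+6) = 10 × 0.75760^2 × 0.24240^3 = 0.081748
P(M+8) = 5 × 0.75760^1 × 0.24240^4 = 0.013078
P(M+10) = 0.24240^5 = 0.000837
The M+2 peak is largest (0.399266); scaling to 100 gives 62.5 : 100.0 : 64.0 : 20.5 : 3.3 : 0.2.

62.5 : 100.0 : 64.0 : 20.5 : 3.3 : 0.2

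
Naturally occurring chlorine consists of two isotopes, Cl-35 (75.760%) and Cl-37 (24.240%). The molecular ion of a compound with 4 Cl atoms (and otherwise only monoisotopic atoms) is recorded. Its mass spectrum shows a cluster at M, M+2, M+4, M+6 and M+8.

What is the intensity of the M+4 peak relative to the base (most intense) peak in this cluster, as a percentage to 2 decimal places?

47.99%

(0.75760 + 0.24240)^4 gives M 0.3294, M+2 0.4216, M+4 0.2023, M+6 0.0432, M+8 0.0035; the largest is M+2.
P(M+2) = C(4,1) × 0.75760^3 × 0.24240^1 = 4 × 0.4348304 × 0.2424 = 0.421612 (base)
P(M+4) = C(4,2) × 0.75760^2 × 0.24240^2 = 6 × 0.57395776 × 0.05875776 = 0.202347
Relative intensity = 0.202347 / 0.421612 × 100 = 47.99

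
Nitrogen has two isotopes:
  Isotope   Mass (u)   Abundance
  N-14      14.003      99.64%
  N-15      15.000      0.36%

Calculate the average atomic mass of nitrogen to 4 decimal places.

Weight each isotope mass by its fractional abundance: 0.9964 × 14.003 + 0.0036 × 15.000
= 13.95259 + 0.05400 = 14.00659 u

14.0066 u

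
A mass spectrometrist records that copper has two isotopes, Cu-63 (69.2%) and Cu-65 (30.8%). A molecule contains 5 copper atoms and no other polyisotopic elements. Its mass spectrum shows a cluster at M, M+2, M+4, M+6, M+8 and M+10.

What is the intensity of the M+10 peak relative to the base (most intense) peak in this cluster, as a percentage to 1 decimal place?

0.8%

Term probabilities: M 0.1587, M+2 0.3531, M+4 0.3144, M+6 0.1399, M+8 0.0311, M+10 0.0028. Base peak = M+2.
P(M+2) = C(5,1) × 0.692^4 × 0.308^1 = 5 × 0.22931073 × 0.3080 = 0.353139 (base)
P(M+10) = C(5,5) × 0.692^0 × 0.308^5 = 1 × 1.0000 × 0.00277175 = 0.002772
Relative intensity = 0.002772 / 0.353139 × 100 = 0.8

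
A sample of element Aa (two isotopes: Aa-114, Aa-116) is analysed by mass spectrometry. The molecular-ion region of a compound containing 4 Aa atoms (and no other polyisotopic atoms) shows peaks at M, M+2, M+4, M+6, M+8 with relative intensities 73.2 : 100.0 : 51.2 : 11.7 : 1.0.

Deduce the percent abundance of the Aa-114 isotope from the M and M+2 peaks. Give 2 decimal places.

74.54%

If p is the fraction of Aa that is Aa-114, then I(M+2)/I(M) = [C(4,1)·p^3·(1−p)] / p^4 = 4·(1−p)/p = 100.0/73.2 = 1.3661
(1−p)/p = 1.3661/4 = 0.3415  ⇒  p = 1/(1 + 0.3415) = 0.7454
Aa-114: 74.54%, Aa-116: 25.46%.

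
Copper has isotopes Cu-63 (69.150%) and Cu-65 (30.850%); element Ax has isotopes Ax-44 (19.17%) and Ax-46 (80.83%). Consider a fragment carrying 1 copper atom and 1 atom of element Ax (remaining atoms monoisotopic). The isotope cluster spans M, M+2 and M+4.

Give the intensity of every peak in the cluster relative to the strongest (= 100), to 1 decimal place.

21.4 : 100.0 : 40.3

Copper pattern (n=1): 0.6915 : 0.3085
Element Ax pattern (n=1): 0.1917 : 0.8083
Convolve the two distributions (both contribute in 2-u steps):
  M: 0.6915×0.1917 = 0.132561
  M+2: 0.6915×0.8083 + 0.3085×0.1917 = 0.618079
  M+4: 0.3085×0.8083 = 0.249361
Scale to base peak (0.618079) = 100: 21.4 : 100.0 : 40.3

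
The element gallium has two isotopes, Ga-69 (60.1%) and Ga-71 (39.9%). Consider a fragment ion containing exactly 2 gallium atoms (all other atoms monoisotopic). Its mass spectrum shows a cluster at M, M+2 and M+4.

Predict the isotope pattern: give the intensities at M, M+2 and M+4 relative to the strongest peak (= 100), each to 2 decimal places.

75.31 : 100.00 : 33.19

The 2 Ga atoms are independent, so intensities follow the terms of (0.601 + 0.399)^2.
P(M) = 0.601^2 = 0.361201
P(M+2) = 2 × 0.601^1 × 0.399^1 = 0.479598
P(M+4) = 0.399^2 = 0.159201
The M+2 peak is largest (0.479598); scaling to 100 gives 75.31 : 100.00 : 33.19.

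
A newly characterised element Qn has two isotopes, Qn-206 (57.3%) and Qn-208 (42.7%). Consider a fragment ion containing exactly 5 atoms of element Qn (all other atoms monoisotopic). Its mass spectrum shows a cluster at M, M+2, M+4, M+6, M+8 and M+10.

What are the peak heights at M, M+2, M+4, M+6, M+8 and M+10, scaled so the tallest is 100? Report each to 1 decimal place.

Expanding (0.573 + 0.427)^5:
P(M) = 0.573^5 = 0.061769
P(M+2) = 5 × 0.573^4 × 0.427^1 = 0.230153
P(M+4) = 10 × 0.573^3 × 0.427^2 = 0.343020
P(M+6) = 10 × 0.573^2 × 0.427^3 = 0.255619
P(M+8) = 5 × 0.573^1 × 0.427^4 = 0.095244
P(M+10) = 0.427^5 = 0.014195
The M+4 peak is largest (0.343020); scaling to 100 gives 18.0 : 67.1 : 100.0 : 74.5 : 27.8 : 4.1.

18.0 : 67.1 : 100.0 : 74.5 : 27.8 : 4.1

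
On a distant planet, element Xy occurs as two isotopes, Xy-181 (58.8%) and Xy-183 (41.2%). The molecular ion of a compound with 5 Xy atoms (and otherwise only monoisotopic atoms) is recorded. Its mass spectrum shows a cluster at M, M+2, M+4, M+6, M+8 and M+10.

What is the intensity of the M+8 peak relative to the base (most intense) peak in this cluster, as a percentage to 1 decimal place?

(0.588 + 0.412)^5 gives M 0.0703, M+2 0.2463, M+4 0.3451, M+6 0.2418, M+8 0.0847, M+10 0.0119; the largest is M+4.
P(M+4) = C(5,2) × 0.588^3 × 0.412^2 = 10 × 0.20329747 × 0.169744 = 0.345085 (base)
P(M+8) = C(5,4) × 0.588^1 × 0.412^4 = 5 × 0.5880 × 0.02881303 = 0.084710
Relative intensity = 0.084710 / 0.345085 × 100 = 24.5

24.5%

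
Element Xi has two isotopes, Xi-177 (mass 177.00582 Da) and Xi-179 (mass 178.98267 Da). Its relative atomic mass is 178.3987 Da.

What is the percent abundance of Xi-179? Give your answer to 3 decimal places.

70.460%

With x = fraction of Xi-177 (so Xi-179 is 1 − x):
177.00582·x + 178.98267·(1 − x) = 178.3987
(177.00582 − 178.98267)·x = 178.3987 − 178.98267
x = -0.58397 / -1.97685 = 0.29540 → 29.540% Xi-177, 70.460% Xi-179.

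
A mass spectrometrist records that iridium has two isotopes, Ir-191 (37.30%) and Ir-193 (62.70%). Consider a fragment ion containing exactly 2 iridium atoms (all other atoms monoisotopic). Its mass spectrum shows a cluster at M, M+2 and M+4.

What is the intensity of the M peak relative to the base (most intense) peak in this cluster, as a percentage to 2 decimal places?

29.74%

Term probabilities: M 0.1391, M+2 0.4677, M+4 0.3931. Base peak = M+2.
P(M+2) = C(2,1) × 0.3730^1 × 0.6270^1 = 2 × 0.3730 × 0.6270 = 0.467742 (base)
P(M) = C(2,0) × 0.3730^2 × 0.6270^0 = 1 × 0.139129 × 1.0000 = 0.139129
Relative intensity = 0.139129 / 0.467742 × 100 = 29.74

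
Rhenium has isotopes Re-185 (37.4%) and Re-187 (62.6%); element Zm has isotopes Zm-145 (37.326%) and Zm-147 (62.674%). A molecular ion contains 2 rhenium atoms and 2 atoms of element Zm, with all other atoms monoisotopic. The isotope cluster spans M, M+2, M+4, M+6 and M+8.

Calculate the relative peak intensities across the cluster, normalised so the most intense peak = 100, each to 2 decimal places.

Rhenium pattern (n=2): 0.139876 : 0.468248 : 0.391876
Element Zm pattern (n=2): 0.13932303 : 0.46787394 : 0.39280303
Convolve the two distributions (both contribute in 2-u steps):
  M: 0.139876×0.13932303 = 0.019488
  M+2: 0.139876×0.46787394 + 0.468248×0.13932303 = 0.130682
  M+4: 0.139876×0.39280303 + 0.468248×0.46787394 + 0.391876×0.13932303 = 0.328622
  M+6: 0.468248×0.39280303 + 0.391876×0.46787394 = 0.367278
  M+8: 0.391876×0.39280303 = 0.153930
Scale to base peak (0.367278) = 100: 5.31 : 35.58 : 89.48 : 100.00 : 41.91

5.31 : 35.58 : 89.48 : 100.00 : 41.91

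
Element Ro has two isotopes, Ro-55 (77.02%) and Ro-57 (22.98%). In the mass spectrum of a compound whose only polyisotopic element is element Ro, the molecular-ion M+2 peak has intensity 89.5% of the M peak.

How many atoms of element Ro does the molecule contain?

3

With n Ro atoms, P(M+2)/P(M) = C(n,1)·p^(n−1)q / p^n = n·q/p = n · 0.2298/0.7702.
n = 0.895 × 0.7702/0.2298 = 3.00 ≈ 3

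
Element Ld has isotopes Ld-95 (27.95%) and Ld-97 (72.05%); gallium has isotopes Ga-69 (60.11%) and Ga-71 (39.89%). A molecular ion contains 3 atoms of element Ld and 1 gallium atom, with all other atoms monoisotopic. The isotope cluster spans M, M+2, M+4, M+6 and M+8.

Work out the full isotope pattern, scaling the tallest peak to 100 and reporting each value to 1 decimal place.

Element Ld pattern (n=3): 0.02183461 : 0.16885692 : 0.43528233 : 0.37402614
Gallium pattern (n=1): 0.6011 : 0.3989
Convolve the two distributions (both contribute in 2-u steps):
  M: 0.02183461×0.6011 = 0.013125
  M+2: 0.02183461×0.3989 + 0.16885692×0.6011 = 0.110210
  M+4: 0.16885692×0.3989 + 0.43528233×0.6011 = 0.329005
  M+6: 0.43528233×0.3989 + 0.37402614×0.6011 = 0.398461
  M+8: 0.37402614×0.3989 = 0.149199
Scale to base peak (0.398461) = 100: 3.3 : 27.7 : 82.6 : 100.0 : 37.4

3.3 : 27.7 : 82.6 : 100.0 : 37.4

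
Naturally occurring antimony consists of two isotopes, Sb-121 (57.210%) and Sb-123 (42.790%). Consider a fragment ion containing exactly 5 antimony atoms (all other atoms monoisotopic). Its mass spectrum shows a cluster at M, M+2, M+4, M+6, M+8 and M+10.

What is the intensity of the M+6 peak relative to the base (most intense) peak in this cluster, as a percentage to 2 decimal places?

(0.57210 + 0.42790)^5 gives M 0.0613, M+2 0.2292, M+4 0.3428, M+6 0.2564, M+8 0.0959, M+10 0.0143; the largest is M+4.
P(M+4) = C(5,2) × 0.57210^3 × 0.42790^2 = 10 × 0.18724742 × 0.18309841 = 0.342847 (base)
P(M+6) = C(5,3) × 0.57210^2 × 0.42790^3 = 10 × 0.32729841 × 0.07834781 = 0.256431
Relative intensity = 0.256431 / 0.342847 × 100 = 74.79

74.79%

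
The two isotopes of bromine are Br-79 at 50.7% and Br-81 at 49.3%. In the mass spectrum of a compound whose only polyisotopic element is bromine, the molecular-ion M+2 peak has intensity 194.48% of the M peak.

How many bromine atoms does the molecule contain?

With n Br atoms, P(M+2)/P(M) = C(n,1)·p^(n−1)q / p^n = n·q/p = n · 0.493/0.507.
n = 1.9448 × 0.507/0.493 = 2.00 ≈ 2

2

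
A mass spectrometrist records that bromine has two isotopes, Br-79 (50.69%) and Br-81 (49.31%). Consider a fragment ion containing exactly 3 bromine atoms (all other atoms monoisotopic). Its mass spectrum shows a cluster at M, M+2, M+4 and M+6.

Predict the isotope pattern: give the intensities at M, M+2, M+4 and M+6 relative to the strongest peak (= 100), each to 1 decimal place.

Each Br atom is independently Br-79 (p = 0.5069) or Br-81 (q = 0.4931); the cluster is the binomial expansion (p + q)^3.
P(M) = 0.5069^3 = 0.130247
P(M+2) = 3 × 0.5069^2 × 0.4931^1 = 0.380103
P(M+4) = 3 × 0.5069^1 × 0.4931^2 = 0.369755
P(M+6) = 0.4931^3 = 0.119896
The M+2 peak is largest (0.380103); scaling to 100 gives 34.3 : 100.0 : 97.3 : 31.5.

34.3 : 100.0 : 97.3 : 31.5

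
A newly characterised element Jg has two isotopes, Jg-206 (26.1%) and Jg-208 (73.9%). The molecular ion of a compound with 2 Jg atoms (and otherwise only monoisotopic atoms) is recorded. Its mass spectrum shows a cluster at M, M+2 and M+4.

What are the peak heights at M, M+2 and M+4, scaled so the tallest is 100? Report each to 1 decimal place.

Each Jg atom is independently Jg-206 (p = 0.261) or Jg-208 (q = 0.739); the cluster is the binomial expansion (p + q)^2.
P(M) = 0.261^2 = 0.068121
P(M+2) = 2 × 0.261^1 × 0.739^1 = 0.385758
P(M+4) = 0.739^2 = 0.546121
The M+4 peak is largest (0.546121); scaling to 100 gives 12.5 : 70.6 : 100.0.

12.5 : 70.6 : 100.0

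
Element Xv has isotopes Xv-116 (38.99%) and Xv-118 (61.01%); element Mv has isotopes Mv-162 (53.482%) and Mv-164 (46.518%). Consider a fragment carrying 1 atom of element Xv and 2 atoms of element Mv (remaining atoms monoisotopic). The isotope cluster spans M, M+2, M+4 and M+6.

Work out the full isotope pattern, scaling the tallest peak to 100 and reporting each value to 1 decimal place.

Element Xv pattern (n=1): 0.3899 : 0.6101
Element Mv pattern (n=2): 0.28603243 : 0.49757514 : 0.21639243
Convolve the two distributions (both contribute in 2-u steps):
  M: 0.3899×0.28603243 = 0.111524
  M+2: 0.3899×0.49757514 + 0.6101×0.28603243 = 0.368513
  M+4: 0.3899×0.21639243 + 0.6101×0.49757514 = 0.387942
  M+6: 0.6101×0.21639243 = 0.132021
Scale to base peak (0.387942) = 100: 28.7 : 95.0 : 100.0 : 34.0

28.7 : 95.0 : 100.0 : 34.0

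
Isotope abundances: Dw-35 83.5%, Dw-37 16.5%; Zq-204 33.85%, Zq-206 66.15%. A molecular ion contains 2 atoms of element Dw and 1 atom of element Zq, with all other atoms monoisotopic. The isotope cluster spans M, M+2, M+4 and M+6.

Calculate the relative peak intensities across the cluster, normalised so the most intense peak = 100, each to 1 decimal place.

Element Dw pattern (n=2): 0.697225 : 0.27555 : 0.027225
Element Zq pattern (n=1): 0.3385 : 0.6615
Convolve the two distributions (both contribute in 2-u steps):
  M: 0.697225×0.3385 = 0.236011
  M+2: 0.697225×0.6615 + 0.27555×0.3385 = 0.554488
  M+4: 0.27555×0.6615 + 0.027225×0.3385 = 0.191492
  M+6: 0.027225×0.6615 = 0.018009
Scale to base peak (0.554488) = 100: 42.6 : 100.0 : 34.5 : 3.2

42.6 : 100.0 : 34.5 : 3.2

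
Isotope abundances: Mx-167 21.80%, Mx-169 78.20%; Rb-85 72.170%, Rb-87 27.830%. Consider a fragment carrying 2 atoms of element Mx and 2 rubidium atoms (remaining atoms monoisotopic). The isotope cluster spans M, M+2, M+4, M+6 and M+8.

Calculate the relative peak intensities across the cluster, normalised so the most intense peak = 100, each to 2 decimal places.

Element Mx pattern (n=2): 0.047524 : 0.340952 : 0.611524
Rubidium pattern (n=2): 0.52085089 : 0.40169822 : 0.07745089
Convolve the two distributions (both contribute in 2-u steps):
  M: 0.047524×0.52085089 = 0.024753
  M+2: 0.047524×0.40169822 + 0.340952×0.52085089 = 0.196675
  M+4: 0.047524×0.07745089 + 0.340952×0.40169822 + 0.611524×0.52085089 = 0.459153
  M+6: 0.340952×0.07745089 + 0.611524×0.40169822 = 0.272055
  M+8: 0.611524×0.07745089 = 0.047363
Scale to base peak (0.459153) = 100: 5.39 : 42.83 : 100.00 : 59.25 : 10.32

5.39 : 42.83 : 100.00 : 59.25 : 10.32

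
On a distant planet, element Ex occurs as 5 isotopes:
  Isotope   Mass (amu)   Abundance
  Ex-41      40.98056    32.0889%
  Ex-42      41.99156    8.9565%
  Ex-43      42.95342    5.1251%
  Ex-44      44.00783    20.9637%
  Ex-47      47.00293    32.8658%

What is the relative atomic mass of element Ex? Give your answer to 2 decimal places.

43.79 amu

Average mass = Σ (abundance × isotope mass) = 0.320889 × 40.98056 + 0.089565 × 41.99156 + 0.051251 × 42.95342 + 0.209637 × 44.00783 + 0.328658 × 47.00293
= 13.150211 + 3.760974 + 2.201406 + 9.225669 + 15.447889 = 43.786149 amu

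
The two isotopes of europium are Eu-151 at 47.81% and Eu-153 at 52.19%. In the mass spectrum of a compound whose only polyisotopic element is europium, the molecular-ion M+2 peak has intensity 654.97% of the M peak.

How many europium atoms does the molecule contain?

6

The M+2/M ratio from n Eu atoms is n · q/p = n · 0.5219/0.4781.
n = 6.5497 × 0.4781/0.5219 = 6.00 ≈ 6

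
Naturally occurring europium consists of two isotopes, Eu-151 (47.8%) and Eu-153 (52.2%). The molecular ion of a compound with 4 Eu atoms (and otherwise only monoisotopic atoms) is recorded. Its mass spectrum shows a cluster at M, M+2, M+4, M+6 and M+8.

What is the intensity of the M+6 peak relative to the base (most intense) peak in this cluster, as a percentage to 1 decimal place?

72.8%

(0.478 + 0.522)^4 gives M 0.0522, M+2 0.2280, M+4 0.3735, M+6 0.2720, M+8 0.0742; the largest is M+4.
P(M+4) = C(4,2) × 0.478^2 × 0.522^2 = 6 × 0.228484 × 0.272484 = 0.373549 (base)
P(M+6) = C(4,3) × 0.478^1 × 0.522^3 = 4 × 0.4780 × 0.14223665 = 0.271956
Relative intensity = 0.271956 / 0.373549 × 100 = 72.8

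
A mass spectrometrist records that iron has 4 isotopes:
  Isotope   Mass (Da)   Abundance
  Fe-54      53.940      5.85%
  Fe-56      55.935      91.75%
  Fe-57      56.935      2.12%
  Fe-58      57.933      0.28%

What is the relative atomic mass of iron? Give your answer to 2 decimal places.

55.85 Da

Weight each isotope mass by its fractional abundance: 0.0585 × 53.940 + 0.9175 × 55.935 + 0.0212 × 56.935 + 0.0028 × 57.933
= 3.1555 + 51.3204 + 1.2070 + 0.1622 = 55.8451 Da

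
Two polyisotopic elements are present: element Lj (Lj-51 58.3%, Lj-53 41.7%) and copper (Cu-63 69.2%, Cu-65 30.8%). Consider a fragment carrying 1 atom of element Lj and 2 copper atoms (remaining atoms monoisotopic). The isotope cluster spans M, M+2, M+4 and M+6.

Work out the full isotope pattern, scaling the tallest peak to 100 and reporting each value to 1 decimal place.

Element Lj pattern (n=1): 0.5830 : 0.4170
Copper pattern (n=2): 0.478864 : 0.426272 : 0.094864
Convolve the two distributions (both contribute in 2-u steps):
  M: 0.5830×0.478864 = 0.279178
  M+2: 0.5830×0.426272 + 0.4170×0.478864 = 0.448203
  M+4: 0.5830×0.094864 + 0.4170×0.426272 = 0.233061
  M+6: 0.4170×0.094864 = 0.039558
Scale to base peak (0.448203) = 100: 62.3 : 100.0 : 52.0 : 8.8

62.3 : 100.0 : 52.0 : 8.8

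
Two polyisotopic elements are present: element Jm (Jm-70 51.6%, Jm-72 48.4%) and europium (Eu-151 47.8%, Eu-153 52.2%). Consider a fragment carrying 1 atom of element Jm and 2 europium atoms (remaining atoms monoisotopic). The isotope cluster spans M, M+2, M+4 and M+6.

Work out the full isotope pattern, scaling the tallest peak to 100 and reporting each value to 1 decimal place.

30.9 : 96.3 : 100.0 : 34.5

Element Jm pattern (n=1): 0.5160 : 0.4840
Europium pattern (n=2): 0.228484 : 0.499032 : 0.272484
Convolve the two distributions (both contribute in 2-u steps):
  M: 0.5160×0.228484 = 0.117898
  M+2: 0.5160×0.499032 + 0.4840×0.228484 = 0.368087
  M+4: 0.5160×0.272484 + 0.4840×0.499032 = 0.382133
  M+6: 0.4840×0.272484 = 0.131882
Scale to base peak (0.382133) = 100: 30.9 : 96.3 : 100.0 : 34.5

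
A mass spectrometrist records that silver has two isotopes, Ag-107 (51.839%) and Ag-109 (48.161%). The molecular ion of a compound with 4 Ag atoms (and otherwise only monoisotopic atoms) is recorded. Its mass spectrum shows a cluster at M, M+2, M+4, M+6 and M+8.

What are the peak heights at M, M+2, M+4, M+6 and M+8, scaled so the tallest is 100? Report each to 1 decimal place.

The 4 Ag atoms are independent, so intensities follow the terms of (0.51839 + 0.48161)^4.
P(M) = 0.51839^4 = 0.072215
P(M+2) = 4 × 0.51839^3 × 0.48161^1 = 0.268365
P(M+4) = 6 × 0.51839^2 × 0.48161^2 = 0.373986
P(M+6) = 4 × 0.51839^1 × 0.48161^3 = 0.231634
P(M+8) = 0.48161^4 = 0.053800
The M+4 peak is largest (0.373986); scaling to 100 gives 19.3 : 71.8 : 100.0 : 61.9 : 14.4.

19.3 : 71.8 : 100.0 : 61.9 : 14.4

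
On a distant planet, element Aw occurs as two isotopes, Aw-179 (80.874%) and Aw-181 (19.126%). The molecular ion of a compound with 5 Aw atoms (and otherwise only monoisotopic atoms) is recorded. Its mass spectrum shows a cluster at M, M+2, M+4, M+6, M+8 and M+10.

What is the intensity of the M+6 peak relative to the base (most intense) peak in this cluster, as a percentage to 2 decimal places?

Term probabilities: M 0.3460, M+2 0.4091, M+4 0.1935, M+6 0.0458, M+8 0.0054, M+10 0.0003. Base peak = M+2.
P(M+2) = C(5,1) × 0.80874^4 × 0.19126^1 = 5 × 0.42779499 × 0.19126 = 0.409100 (base)
P(M+6) = C(5,3) × 0.80874^2 × 0.19126^3 = 10 × 0.65406039 × 0.00699636 = 0.045760
Relative intensity = 0.045760 / 0.409100 × 100 = 11.19

11.19%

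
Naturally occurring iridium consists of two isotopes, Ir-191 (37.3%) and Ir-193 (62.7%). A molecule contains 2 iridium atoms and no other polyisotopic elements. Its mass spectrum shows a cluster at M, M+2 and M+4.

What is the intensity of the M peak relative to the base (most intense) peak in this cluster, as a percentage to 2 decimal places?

29.74%

Binomial terms of (0.373 + 0.627)^2: M 0.1391, M+2 0.4677, M+4 0.3931 → M+2 is the base peak.
P(M+2) = C(2,1) × 0.373^1 × 0.627^1 = 2 × 0.3730 × 0.6270 = 0.467742 (base)
P(M) = C(2,0) × 0.373^2 × 0.627^0 = 1 × 0.139129 × 1.0000 = 0.139129
Relative intensity = 0.139129 / 0.467742 × 100 = 29.74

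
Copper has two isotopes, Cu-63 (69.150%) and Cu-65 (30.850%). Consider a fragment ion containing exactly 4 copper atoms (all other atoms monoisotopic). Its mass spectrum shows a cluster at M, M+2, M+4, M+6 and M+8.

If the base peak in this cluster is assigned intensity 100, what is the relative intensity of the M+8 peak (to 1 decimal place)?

Binomial terms of (0.69150 + 0.30850)^4: M 0.2286, M+2 0.4080, M+4 0.2731, M+6 0.0812, M+8 0.0091 → M+2 is the base peak.
P(M+2) = C(4,1) × 0.69150^3 × 0.30850^1 = 4 × 0.33065611 × 0.3085 = 0.408030 (base)
P(M+8) = C(4,4) × 0.69150^0 × 0.30850^4 = 1 × 1.0000 × 0.00905776 = 0.009058
Relative intensity = 0.009058 / 0.408030 × 100 = 2.2

2.2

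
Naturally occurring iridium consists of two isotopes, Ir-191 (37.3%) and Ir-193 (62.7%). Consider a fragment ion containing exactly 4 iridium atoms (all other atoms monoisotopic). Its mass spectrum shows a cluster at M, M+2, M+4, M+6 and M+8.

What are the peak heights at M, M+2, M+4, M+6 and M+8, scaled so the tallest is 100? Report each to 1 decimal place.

The 4 Ir atoms are independent, so intensities follow the terms of (0.373 + 0.627)^4.
P(M) = 0.373^4 = 0.019357
P(M+2) = 4 × 0.373^3 × 0.627^1 = 0.130153
P(M+4) = 6 × 0.373^2 × 0.627^2 = 0.328174
P(M+6) = 4 × 0.373^1 × 0.627^3 = 0.367766
P(M+8) = 0.627^4 = 0.154550
The M+6 peak is largest (0.367766); scaling to 100 gives 5.3 : 35.4 : 89.2 : 100.0 : 42.0.

5.3 : 35.4 : 89.2 : 100.0 : 42.0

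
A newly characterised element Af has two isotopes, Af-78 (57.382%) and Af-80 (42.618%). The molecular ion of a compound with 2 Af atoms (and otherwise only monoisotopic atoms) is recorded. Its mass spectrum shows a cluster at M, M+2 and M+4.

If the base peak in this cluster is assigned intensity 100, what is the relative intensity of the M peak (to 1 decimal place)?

(0.57382 + 0.42618)^2 gives M 0.3293, M+2 0.4891, M+4 0.1816; the largest is M+2.
P(M+2) = C(2,1) × 0.57382^1 × 0.42618^1 = 2 × 0.57382 × 0.42618 = 0.489101 (base)
P(M) = C(2,0) × 0.57382^2 × 0.42618^0 = 1 × 0.32926939 × 1.0000 = 0.329269
Relative intensity = 0.329269 / 0.489101 × 100 = 67.3

67.3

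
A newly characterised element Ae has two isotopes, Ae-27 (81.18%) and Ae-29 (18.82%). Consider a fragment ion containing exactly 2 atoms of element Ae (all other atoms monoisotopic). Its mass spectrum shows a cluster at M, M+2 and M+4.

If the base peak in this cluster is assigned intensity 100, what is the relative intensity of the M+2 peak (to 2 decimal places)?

Binomial terms of (0.8118 + 0.1882)^2: M 0.6590, M+2 0.3056, M+4 0.0354 → M is the base peak.
P(M) = C(2,0) × 0.8118^2 × 0.1882^0 = 1 × 0.65901924 × 1.0000 = 0.659019 (base)
P(M+2) = C(2,1) × 0.8118^1 × 0.1882^1 = 2 × 0.8118 × 0.1882 = 0.305562
Relative intensity = 0.305562 / 0.659019 × 100 = 46.37

46.37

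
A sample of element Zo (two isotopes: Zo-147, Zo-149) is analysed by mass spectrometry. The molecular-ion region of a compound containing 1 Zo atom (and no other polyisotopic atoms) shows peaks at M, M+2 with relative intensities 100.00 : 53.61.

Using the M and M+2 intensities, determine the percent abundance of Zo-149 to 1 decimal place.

34.9%

If p is the fraction of Zo that is Zo-147, then I(M+2)/I(M) = [C(1,1)·p^0·(1−p)] / p^1 = 1·(1−p)/p = 53.61/100.00 = 0.5361
(1−p)/p = 0.5361/1 = 0.5361  ⇒  p = 1/(1 + 0.5361) = 0.6510
Zo-147: 65.1%, Zo-149: 34.9%.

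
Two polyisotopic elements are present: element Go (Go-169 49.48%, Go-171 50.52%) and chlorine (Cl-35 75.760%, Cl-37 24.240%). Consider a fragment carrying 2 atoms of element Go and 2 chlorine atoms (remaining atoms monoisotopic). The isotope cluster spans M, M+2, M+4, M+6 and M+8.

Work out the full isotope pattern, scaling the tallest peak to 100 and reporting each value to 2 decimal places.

37.29 : 100.00 : 91.41 : 32.67 : 3.98

Element Go pattern (n=2): 0.24482704 : 0.49994592 : 0.25522704
Chlorine pattern (n=2): 0.57395776 : 0.36728448 : 0.05875776
Convolve the two distributions (both contribute in 2-u steps):
  M: 0.24482704×0.57395776 = 0.140520
  M+2: 0.24482704×0.36728448 + 0.49994592×0.57395776 = 0.376869
  M+4: 0.24482704×0.05875776 + 0.49994592×0.36728448 + 0.25522704×0.57395776 = 0.344497
  M+6: 0.49994592×0.05875776 + 0.25522704×0.36728448 = 0.123117
  M+8: 0.25522704×0.05875776 = 0.014997
Scale to base peak (0.376869) = 100: 37.29 : 100.00 : 91.41 : 32.67 : 3.98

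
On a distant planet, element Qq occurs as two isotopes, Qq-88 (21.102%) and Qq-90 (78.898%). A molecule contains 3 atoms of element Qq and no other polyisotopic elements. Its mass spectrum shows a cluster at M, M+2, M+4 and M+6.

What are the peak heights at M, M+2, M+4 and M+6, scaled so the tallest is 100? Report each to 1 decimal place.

The 3 Qq atoms are independent, so intensities follow the terms of (0.21102 + 0.78898)^3.
P(M) = 0.21102^3 = 0.009397
P(M+2) = 3 × 0.21102^2 × 0.78898^1 = 0.105399
P(M+4) = 3 × 0.21102^1 × 0.78898^2 = 0.394073
P(M+6) = 0.78898^3 = 0.491132
The M+6 peak is largest (0.491132); scaling to 100 gives 1.9 : 21.5 : 80.2 : 100.0.

1.9 : 21.5 : 80.2 : 100.0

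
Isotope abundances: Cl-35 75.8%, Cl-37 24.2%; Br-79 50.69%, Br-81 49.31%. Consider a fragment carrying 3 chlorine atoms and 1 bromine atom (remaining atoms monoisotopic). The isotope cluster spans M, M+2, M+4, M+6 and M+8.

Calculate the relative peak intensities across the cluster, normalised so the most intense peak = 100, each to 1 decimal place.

51.8 : 100.0 : 64.1 : 17.1 : 1.6

Chlorine pattern (n=3): 0.43551951 : 0.41713346 : 0.13317454 : 0.01417249
Bromine pattern (n=1): 0.5069 : 0.4931
Convolve the two distributions (both contribute in 2-u steps):
  M: 0.43551951×0.5069 = 0.220765
  M+2: 0.43551951×0.4931 + 0.41713346×0.5069 = 0.426200
  M+4: 0.41713346×0.4931 + 0.13317454×0.5069 = 0.273195
  M+6: 0.13317454×0.4931 + 0.01417249×0.5069 = 0.072852
  M+8: 0.01417249×0.4931 = 0.006988
Scale to base peak (0.426200) = 100: 51.8 : 100.0 : 64.1 : 17.1 : 1.6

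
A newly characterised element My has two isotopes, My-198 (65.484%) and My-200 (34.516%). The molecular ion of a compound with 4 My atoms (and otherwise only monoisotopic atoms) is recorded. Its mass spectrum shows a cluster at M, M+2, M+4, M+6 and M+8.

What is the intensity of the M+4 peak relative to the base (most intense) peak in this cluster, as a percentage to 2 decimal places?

Binomial terms of (0.65484 + 0.34516)^4: M 0.1839, M+2 0.3877, M+4 0.3065, M+6 0.1077, M+8 0.0142 → M+2 is the base peak.
P(M+2) = C(4,1) × 0.65484^3 × 0.34516^1 = 4 × 0.28080549 × 0.34516 = 0.387691 (base)
P(M+4) = C(4,2) × 0.65484^2 × 0.34516^2 = 6 × 0.42881543 × 0.11913543 = 0.306523
Relative intensity = 0.306523 / 0.387691 × 100 = 79.06

79.06%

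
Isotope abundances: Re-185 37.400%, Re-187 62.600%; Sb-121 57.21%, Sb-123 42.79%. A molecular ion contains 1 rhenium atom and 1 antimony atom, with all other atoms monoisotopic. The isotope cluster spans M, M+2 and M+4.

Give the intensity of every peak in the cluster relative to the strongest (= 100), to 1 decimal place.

Rhenium pattern (n=1): 0.3740 : 0.6260
Antimony pattern (n=1): 0.5721 : 0.4279
Convolve the two distributions (both contribute in 2-u steps):
  M: 0.3740×0.5721 = 0.213965
  M+2: 0.3740×0.4279 + 0.6260×0.5721 = 0.518169
  M+4: 0.6260×0.4279 = 0.267865
Scale to base peak (0.518169) = 100: 41.3 : 100.0 : 51.7

41.3 : 100.0 : 51.7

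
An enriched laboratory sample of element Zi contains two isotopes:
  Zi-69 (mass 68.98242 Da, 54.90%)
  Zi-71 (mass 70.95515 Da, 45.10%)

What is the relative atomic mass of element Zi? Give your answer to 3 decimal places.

69.872 Da

Weight each isotope mass by its fractional abundance: 0.5490 × 68.98242 + 0.4510 × 70.95515
= 37.871349 + 32.000773 = 69.872122 Da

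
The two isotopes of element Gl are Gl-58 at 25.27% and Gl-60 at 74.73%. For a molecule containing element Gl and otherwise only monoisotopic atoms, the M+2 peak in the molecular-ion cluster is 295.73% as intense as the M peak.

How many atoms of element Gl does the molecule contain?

1

With n Gl atoms, P(M+2)/P(M) = C(n,1)·p^(n−1)q / p^n = n·q/p = n · 0.7473/0.2527.
n = 2.9573 × 0.2527/0.7473 = 1.00 ≈ 1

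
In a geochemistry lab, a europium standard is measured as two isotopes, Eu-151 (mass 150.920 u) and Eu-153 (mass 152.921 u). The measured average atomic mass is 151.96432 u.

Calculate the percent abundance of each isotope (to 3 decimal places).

Eu-151: 47.810%, Eu-153: 52.190%

Writing the weighted mean with unknown fraction x of Eu-151:
150.920·x + 152.921·(1 − x) = 151.96432
(150.920 − 152.921)·x = 151.96432 − 152.921
x = -0.95668 / -2.001 = 0.47810 → 47.810% Eu-151, 52.190% Eu-153.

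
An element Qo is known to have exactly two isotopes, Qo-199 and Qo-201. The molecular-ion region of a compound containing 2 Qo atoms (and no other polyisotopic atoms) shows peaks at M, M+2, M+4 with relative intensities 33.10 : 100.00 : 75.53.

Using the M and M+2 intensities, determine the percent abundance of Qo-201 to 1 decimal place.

60.2%

Let p = fractional abundance of Qo-199. I(M+2)/I(M) = [C(2,1)·p^1·(1−p)] / p^2 = 2·(1−p)/p = 100.00/33.10 = 3.0211
(1−p)/p = 3.0211/2 = 1.5106  ⇒  p = 1/(1 + 1.5106) = 0.3983
Qo-199: 39.8%, Qo-201: 60.2%.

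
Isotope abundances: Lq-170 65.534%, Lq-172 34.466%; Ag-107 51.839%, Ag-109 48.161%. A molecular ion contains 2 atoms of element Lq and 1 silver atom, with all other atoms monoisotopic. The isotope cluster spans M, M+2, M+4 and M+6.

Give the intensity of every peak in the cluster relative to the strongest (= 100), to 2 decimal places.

Element Lq pattern (n=2): 0.42947052 : 0.45173897 : 0.11879052
Silver pattern (n=1): 0.51839 : 0.48161
Convolve the two distributions (both contribute in 2-u steps):
  M: 0.42947052×0.51839 = 0.222633
  M+2: 0.42947052×0.48161 + 0.45173897×0.51839 = 0.441014
  M+4: 0.45173897×0.48161 + 0.11879052×0.51839 = 0.279142
  M+6: 0.11879052×0.48161 = 0.057211
Scale to base peak (0.441014) = 100: 50.48 : 100.00 : 63.30 : 12.97

50.48 : 100.00 : 63.30 : 12.97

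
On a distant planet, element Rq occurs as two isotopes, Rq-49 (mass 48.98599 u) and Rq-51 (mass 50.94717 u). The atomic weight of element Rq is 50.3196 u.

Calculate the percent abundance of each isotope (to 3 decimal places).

With x = fraction of Rq-49 (so Rq-51 is 1 − x):
48.98599·x + 50.94717·(1 − x) = 50.3196
(48.98599 − 50.94717)·x = 50.3196 − 50.94717
x = -0.62757 / -1.96118 = 0.32000 → 32.000% Rq-49, 68.000% Rq-51.

Rq-49: 32.000%, Rq-51: 68.000%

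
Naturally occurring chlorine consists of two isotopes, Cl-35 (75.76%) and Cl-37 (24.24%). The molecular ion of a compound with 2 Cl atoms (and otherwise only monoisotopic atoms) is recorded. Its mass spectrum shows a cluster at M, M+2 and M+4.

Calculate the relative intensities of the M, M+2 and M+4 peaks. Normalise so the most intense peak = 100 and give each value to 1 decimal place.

100.0 : 64.0 : 10.2

Each Cl atom is independently Cl-35 (p = 0.7576) or Cl-37 (q = 0.2424); the cluster is the binomial expansion (p + q)^2.
P(M) = 0.7576^2 = 0.573958
P(M+2) = 2 × 0.7576^1 × 0.2424^1 = 0.367284
P(M+4) = 0.2424^2 = 0.058758
The M peak is largest (0.573958); scaling to 100 gives 100.0 : 64.0 : 10.2.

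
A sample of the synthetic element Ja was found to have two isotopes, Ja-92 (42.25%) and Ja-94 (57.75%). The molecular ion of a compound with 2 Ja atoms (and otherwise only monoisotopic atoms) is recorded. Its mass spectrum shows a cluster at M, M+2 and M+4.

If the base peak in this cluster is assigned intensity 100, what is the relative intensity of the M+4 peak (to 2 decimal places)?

68.34

Term probabilities: M 0.1785, M+2 0.4880, M+4 0.3335. Base peak = M+2.
P(M+2) = C(2,1) × 0.4225^1 × 0.5775^1 = 2 × 0.4225 × 0.5775 = 0.487988 (base)
P(M+4) = C(2,2) × 0.4225^0 × 0.5775^2 = 1 × 1.0000 × 0.33350625 = 0.333506
Relative intensity = 0.333506 / 0.487988 × 100 = 68.34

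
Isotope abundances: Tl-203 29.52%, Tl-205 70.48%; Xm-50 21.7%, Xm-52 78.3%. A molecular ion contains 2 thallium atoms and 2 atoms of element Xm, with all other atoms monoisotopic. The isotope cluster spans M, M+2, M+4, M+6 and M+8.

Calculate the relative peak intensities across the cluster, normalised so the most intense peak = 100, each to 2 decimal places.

Thallium pattern (n=2): 0.08714304 : 0.41611392 : 0.49674304
Element Xm pattern (n=2): 0.047089 : 0.339822 : 0.613089
Convolve the two distributions (both contribute in 2-u steps):
  M: 0.08714304×0.047089 = 0.004103
  M+2: 0.08714304×0.339822 + 0.41611392×0.047089 = 0.049208
  M+4: 0.08714304×0.613089 + 0.41611392×0.339822 + 0.49674304×0.047089 = 0.218222
  M+6: 0.41611392×0.613089 + 0.49674304×0.339822 = 0.423919
  M+8: 0.49674304×0.613089 = 0.304548
Scale to base peak (0.423919) = 100: 0.97 : 11.61 : 51.48 : 100.00 : 71.84

0.97 : 11.61 : 51.48 : 100.00 : 71.84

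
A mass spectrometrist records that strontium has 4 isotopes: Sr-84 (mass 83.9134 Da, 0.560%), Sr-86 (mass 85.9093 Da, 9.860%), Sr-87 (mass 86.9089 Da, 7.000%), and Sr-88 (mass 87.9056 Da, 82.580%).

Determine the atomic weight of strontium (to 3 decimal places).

87.617 Da

The abundance-weighted mean is 0.00560 × 83.9134 + 0.09860 × 85.9093 + 0.07000 × 86.9089 + 0.82580 × 87.9056
= 0.46992 + 8.47066 + 6.08362 + 72.59244 = 87.61664 Da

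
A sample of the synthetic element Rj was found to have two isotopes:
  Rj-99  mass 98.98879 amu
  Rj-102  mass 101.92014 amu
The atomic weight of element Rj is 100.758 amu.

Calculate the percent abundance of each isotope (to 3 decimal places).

Rj-99: 39.645%, Rj-102: 60.355%

Writing the weighted mean with unknown fraction x of Rj-99:
98.98879·x + 101.92014·(1 − x) = 100.758
(98.98879 − 101.92014)·x = 100.758 − 101.92014
x = -1.16214 / -2.93135 = 0.39645 → 39.645% Rj-99, 60.355% Rj-102.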